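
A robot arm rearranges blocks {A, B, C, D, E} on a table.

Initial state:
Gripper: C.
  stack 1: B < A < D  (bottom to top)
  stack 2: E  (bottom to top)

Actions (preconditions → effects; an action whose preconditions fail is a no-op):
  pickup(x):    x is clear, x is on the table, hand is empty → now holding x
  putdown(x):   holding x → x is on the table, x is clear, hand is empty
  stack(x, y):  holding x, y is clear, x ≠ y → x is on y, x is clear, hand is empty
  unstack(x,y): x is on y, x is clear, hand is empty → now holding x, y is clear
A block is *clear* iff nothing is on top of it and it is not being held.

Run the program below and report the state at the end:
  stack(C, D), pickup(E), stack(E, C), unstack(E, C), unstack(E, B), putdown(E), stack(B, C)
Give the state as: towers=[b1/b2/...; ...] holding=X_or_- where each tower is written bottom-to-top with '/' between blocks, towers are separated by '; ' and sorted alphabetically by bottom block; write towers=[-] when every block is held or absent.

towers=[B/A/D/C; E] holding=-

step 1 (stack(C, D)): towers=[B/A/D/C; E] holding=-
step 2 (pickup(E)): towers=[B/A/D/C] holding=E
step 3 (stack(E, C)): towers=[B/A/D/C/E] holding=-
step 4 (unstack(E, C)): towers=[B/A/D/C] holding=E
step 5 (unstack(E, B)) [no-op]: towers=[B/A/D/C] holding=E
step 6 (putdown(E)): towers=[B/A/D/C; E] holding=-
step 7 (stack(B, C)) [no-op]: towers=[B/A/D/C; E] holding=-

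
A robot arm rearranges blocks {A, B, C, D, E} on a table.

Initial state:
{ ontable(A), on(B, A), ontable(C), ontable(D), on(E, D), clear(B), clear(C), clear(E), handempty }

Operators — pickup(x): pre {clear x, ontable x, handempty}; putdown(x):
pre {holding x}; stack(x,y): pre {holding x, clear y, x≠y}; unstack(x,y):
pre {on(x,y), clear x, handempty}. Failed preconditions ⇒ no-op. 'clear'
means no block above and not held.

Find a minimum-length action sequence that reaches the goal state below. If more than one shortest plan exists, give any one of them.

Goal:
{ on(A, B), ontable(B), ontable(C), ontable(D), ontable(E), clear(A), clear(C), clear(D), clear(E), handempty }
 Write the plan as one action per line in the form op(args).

step 1 (unstack(B, A)): towers=[A; C; D/E] holding=B
step 2 (putdown(B)): towers=[A; B; C; D/E] holding=-
step 3 (pickup(A)): towers=[B; C; D/E] holding=A
step 4 (stack(A, B)): towers=[B/A; C; D/E] holding=-
step 5 (unstack(E, D)): towers=[B/A; C; D] holding=E
step 6 (putdown(E)): towers=[B/A; C; D; E] holding=-
goal check: towers=[B/A; C; D; E] holding=- — reached (length 6, optimal by BFS)

unstack(B, A)
putdown(B)
pickup(A)
stack(A, B)
unstack(E, D)
putdown(E)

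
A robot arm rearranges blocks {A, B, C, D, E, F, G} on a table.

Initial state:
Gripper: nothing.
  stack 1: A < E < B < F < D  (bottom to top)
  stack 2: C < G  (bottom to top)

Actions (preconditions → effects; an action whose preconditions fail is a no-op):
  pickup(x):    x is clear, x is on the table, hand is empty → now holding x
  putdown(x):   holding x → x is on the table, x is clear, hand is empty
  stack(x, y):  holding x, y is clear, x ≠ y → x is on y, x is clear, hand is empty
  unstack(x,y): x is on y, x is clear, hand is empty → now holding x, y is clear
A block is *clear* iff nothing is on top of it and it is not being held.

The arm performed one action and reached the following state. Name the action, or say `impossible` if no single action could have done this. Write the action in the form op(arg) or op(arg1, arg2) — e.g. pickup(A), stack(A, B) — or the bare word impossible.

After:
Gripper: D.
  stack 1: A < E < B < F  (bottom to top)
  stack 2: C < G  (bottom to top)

target: towers=[A/E/B/F; C/G] holding=D
     unstack(G, C) → towers=[A/E/B/F/D; C] holding=G
     unstack(D, F) → towers=[A/E/B/F; C/G] holding=D  ← match

unstack(D, F)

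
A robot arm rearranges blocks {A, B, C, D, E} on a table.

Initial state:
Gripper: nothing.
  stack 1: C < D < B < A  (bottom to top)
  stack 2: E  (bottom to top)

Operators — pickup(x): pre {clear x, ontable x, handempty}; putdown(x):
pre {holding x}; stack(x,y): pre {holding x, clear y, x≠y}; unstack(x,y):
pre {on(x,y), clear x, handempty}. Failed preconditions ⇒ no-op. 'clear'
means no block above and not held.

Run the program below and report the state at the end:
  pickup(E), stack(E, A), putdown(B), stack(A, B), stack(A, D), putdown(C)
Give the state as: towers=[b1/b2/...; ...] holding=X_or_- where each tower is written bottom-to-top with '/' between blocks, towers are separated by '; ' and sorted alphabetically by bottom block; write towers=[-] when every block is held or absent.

step 1 (pickup(E)): towers=[C/D/B/A] holding=E
step 2 (stack(E, A)): towers=[C/D/B/A/E] holding=-
step 3 (putdown(B)) [no-op]: towers=[C/D/B/A/E] holding=-
step 4 (stack(A, B)) [no-op]: towers=[C/D/B/A/E] holding=-
step 5 (stack(A, D)) [no-op]: towers=[C/D/B/A/E] holding=-
step 6 (putdown(C)) [no-op]: towers=[C/D/B/A/E] holding=-

towers=[C/D/B/A/E] holding=-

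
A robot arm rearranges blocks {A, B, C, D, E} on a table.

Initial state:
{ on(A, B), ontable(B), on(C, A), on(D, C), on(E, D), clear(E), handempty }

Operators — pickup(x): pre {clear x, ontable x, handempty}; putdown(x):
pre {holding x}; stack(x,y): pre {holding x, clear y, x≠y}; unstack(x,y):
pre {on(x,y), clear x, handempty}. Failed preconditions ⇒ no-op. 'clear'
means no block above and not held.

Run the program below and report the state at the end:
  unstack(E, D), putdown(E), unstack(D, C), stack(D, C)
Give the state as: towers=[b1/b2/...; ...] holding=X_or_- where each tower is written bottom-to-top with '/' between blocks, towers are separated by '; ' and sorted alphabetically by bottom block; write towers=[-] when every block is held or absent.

towers=[B/A/C/D; E] holding=-

step 1 (unstack(E, D)): towers=[B/A/C/D] holding=E
step 2 (putdown(E)): towers=[B/A/C/D; E] holding=-
step 3 (unstack(D, C)): towers=[B/A/C; E] holding=D
step 4 (stack(D, C)): towers=[B/A/C/D; E] holding=-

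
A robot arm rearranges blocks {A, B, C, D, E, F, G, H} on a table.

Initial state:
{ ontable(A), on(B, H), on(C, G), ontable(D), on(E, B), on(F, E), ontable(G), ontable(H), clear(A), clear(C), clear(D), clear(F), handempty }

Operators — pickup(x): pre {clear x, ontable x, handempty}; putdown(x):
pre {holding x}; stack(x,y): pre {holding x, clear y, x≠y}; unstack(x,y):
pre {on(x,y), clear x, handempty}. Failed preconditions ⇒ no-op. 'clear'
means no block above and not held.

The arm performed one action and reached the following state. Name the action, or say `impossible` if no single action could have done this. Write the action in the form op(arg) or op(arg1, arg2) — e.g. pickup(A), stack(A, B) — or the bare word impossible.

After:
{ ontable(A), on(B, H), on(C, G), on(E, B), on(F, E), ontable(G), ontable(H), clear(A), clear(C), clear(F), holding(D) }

pickup(D)

target: towers=[A; G/C; H/B/E/F] holding=D
         pickup(A) → towers=[D; G/C; H/B/E/F] holding=A
     unstack(F, E) → towers=[A; D; G/C; H/B/E] holding=F
         pickup(D) → towers=[A; G/C; H/B/E/F] holding=D  ← match
     unstack(C, G) → towers=[A; D; G; H/B/E/F] holding=C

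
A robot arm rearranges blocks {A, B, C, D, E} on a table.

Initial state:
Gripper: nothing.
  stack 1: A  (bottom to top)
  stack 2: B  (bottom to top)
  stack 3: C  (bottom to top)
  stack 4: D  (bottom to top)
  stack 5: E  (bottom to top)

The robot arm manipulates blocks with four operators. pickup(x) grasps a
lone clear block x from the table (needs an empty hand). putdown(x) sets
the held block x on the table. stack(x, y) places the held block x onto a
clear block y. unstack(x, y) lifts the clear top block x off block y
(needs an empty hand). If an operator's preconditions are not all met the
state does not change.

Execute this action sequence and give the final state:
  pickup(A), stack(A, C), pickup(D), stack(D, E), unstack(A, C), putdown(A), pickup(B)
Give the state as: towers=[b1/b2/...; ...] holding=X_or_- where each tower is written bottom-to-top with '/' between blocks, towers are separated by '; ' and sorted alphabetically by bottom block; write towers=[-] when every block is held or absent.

towers=[A; C; E/D] holding=B

step 1 (pickup(A)): towers=[B; C; D; E] holding=A
step 2 (stack(A, C)): towers=[B; C/A; D; E] holding=-
step 3 (pickup(D)): towers=[B; C/A; E] holding=D
step 4 (stack(D, E)): towers=[B; C/A; E/D] holding=-
step 5 (unstack(A, C)): towers=[B; C; E/D] holding=A
step 6 (putdown(A)): towers=[A; B; C; E/D] holding=-
step 7 (pickup(B)): towers=[A; C; E/D] holding=B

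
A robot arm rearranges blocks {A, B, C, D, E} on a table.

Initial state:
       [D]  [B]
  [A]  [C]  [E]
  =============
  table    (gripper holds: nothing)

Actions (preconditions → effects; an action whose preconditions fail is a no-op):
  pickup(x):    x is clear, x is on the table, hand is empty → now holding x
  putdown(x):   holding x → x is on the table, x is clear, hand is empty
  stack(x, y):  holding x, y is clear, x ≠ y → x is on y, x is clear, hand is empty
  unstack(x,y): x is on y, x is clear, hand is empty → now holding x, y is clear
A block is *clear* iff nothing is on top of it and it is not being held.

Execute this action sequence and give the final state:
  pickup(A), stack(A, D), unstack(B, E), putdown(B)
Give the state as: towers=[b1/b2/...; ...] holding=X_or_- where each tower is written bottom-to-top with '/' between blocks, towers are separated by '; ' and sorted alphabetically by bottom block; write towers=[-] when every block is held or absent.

towers=[B; C/D/A; E] holding=-

step 1 (pickup(A)): towers=[C/D; E/B] holding=A
step 2 (stack(A, D)): towers=[C/D/A; E/B] holding=-
step 3 (unstack(B, E)): towers=[C/D/A; E] holding=B
step 4 (putdown(B)): towers=[B; C/D/A; E] holding=-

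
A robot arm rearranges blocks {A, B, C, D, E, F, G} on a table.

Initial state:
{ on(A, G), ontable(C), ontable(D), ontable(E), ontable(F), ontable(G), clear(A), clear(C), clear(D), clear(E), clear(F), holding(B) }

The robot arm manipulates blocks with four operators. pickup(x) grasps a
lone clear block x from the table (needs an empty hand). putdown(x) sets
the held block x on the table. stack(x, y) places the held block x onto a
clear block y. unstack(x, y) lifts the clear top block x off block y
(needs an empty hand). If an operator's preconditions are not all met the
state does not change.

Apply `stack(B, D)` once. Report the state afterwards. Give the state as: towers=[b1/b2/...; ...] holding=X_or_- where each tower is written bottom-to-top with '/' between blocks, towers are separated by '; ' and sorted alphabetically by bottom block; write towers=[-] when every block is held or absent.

towers=[C; D/B; E; F; G/A] holding=-

before: towers=[C; D; E; F; G/A] holding=B
pre[stack(B, D)]: holding(B) ✓, clear(D) ✓, B≠D ✓
all met → apply stack(B, D)
after:  towers=[C; D/B; E; F; G/A] holding=-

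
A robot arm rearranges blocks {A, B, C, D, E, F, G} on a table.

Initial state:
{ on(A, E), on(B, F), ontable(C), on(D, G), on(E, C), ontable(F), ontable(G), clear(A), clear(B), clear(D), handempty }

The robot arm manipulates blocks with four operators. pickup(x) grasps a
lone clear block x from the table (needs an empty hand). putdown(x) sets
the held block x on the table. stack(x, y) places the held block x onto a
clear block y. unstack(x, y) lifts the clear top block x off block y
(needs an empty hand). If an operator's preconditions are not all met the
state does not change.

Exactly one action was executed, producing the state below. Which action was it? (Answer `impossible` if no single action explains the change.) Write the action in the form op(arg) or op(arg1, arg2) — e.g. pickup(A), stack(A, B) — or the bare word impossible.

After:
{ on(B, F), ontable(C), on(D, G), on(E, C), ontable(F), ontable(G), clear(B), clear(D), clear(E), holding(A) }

unstack(A, E)

target: towers=[C/E; F/B; G/D] holding=A
     unstack(B, F) → towers=[C/E/A; F; G/D] holding=B
     unstack(D, G) → towers=[C/E/A; F/B; G] holding=D
     unstack(A, E) → towers=[C/E; F/B; G/D] holding=A  ← match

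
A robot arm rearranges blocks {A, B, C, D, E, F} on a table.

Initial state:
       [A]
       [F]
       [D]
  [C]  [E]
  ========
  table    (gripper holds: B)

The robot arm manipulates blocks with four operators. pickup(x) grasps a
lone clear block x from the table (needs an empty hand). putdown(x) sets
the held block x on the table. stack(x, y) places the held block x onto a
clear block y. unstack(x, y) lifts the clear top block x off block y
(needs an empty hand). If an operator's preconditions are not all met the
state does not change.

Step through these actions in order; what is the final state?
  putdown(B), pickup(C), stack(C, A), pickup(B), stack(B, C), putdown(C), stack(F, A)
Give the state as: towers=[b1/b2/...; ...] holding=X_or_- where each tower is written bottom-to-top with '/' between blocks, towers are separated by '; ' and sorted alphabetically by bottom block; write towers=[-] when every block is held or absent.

step 1 (putdown(B)): towers=[B; C; E/D/F/A] holding=-
step 2 (pickup(C)): towers=[B; E/D/F/A] holding=C
step 3 (stack(C, A)): towers=[B; E/D/F/A/C] holding=-
step 4 (pickup(B)): towers=[E/D/F/A/C] holding=B
step 5 (stack(B, C)): towers=[E/D/F/A/C/B] holding=-
step 6 (putdown(C)) [no-op]: towers=[E/D/F/A/C/B] holding=-
step 7 (stack(F, A)) [no-op]: towers=[E/D/F/A/C/B] holding=-

towers=[E/D/F/A/C/B] holding=-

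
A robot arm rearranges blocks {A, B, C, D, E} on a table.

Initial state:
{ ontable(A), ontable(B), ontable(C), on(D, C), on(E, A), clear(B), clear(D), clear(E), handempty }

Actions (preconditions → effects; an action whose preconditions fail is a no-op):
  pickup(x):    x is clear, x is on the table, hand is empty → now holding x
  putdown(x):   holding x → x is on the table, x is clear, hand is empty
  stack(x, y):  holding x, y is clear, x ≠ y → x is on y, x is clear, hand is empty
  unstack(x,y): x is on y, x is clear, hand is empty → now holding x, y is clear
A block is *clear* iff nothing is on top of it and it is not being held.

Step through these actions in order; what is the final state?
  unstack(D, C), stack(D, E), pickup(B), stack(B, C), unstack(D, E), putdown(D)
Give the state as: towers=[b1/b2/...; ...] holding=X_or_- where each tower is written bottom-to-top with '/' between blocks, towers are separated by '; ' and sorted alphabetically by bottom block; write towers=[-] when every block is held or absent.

step 1 (unstack(D, C)): towers=[A/E; B; C] holding=D
step 2 (stack(D, E)): towers=[A/E/D; B; C] holding=-
step 3 (pickup(B)): towers=[A/E/D; C] holding=B
step 4 (stack(B, C)): towers=[A/E/D; C/B] holding=-
step 5 (unstack(D, E)): towers=[A/E; C/B] holding=D
step 6 (putdown(D)): towers=[A/E; C/B; D] holding=-

towers=[A/E; C/B; D] holding=-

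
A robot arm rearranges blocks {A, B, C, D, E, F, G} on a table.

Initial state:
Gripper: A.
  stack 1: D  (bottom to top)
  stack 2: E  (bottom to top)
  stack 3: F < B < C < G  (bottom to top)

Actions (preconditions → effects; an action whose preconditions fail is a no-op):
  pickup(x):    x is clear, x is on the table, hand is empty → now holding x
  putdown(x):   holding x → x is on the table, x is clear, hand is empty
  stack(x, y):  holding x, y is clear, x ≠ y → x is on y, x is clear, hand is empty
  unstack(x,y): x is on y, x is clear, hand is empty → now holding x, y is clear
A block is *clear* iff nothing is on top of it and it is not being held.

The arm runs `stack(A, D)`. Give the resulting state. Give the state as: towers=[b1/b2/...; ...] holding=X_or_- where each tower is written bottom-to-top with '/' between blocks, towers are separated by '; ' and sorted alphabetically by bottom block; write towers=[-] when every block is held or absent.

before: towers=[D; E; F/B/C/G] holding=A
pre[stack(A, D)]: holding(A) ok, clear(D) ok, A≠D ok
all met → apply stack(A, D)
after:  towers=[D/A; E; F/B/C/G] holding=-

towers=[D/A; E; F/B/C/G] holding=-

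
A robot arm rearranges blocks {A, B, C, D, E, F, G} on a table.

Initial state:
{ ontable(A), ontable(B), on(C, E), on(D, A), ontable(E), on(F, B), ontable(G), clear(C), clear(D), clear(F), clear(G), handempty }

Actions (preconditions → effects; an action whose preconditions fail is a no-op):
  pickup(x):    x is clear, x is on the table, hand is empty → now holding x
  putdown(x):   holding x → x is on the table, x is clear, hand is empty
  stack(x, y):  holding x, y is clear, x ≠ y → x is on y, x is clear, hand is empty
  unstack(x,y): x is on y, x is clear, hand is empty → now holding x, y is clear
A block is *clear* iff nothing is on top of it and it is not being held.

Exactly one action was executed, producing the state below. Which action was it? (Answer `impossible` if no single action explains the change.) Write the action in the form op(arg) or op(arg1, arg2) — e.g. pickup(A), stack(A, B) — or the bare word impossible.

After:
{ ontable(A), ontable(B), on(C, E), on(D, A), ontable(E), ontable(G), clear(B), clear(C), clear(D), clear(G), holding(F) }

target: towers=[A/D; B; E/C; G] holding=F
     unstack(F, B) → towers=[A/D; B; E/C; G] holding=F  ← match
         pickup(G) → towers=[A/D; B/F; E/C] holding=G
     unstack(D, A) → towers=[A; B/F; E/C; G] holding=D
     unstack(C, E) → towers=[A/D; B/F; E; G] holding=C

unstack(F, B)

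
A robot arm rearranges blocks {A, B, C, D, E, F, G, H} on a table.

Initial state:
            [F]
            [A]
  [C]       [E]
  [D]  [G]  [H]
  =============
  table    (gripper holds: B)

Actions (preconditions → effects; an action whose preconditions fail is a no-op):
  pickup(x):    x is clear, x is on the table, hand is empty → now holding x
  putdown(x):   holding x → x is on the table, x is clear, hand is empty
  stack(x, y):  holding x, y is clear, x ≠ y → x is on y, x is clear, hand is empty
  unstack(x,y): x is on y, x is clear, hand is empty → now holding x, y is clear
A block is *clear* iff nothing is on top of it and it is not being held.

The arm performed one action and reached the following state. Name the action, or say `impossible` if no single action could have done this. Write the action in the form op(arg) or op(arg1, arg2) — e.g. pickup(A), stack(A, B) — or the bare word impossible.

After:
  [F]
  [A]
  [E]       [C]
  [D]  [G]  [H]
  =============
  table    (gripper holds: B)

target: towers=[D/E/A/F; G; H/C] holding=B
        putdown(B) → towers=[B; D/C; G; H/E/A/F] holding=-
       stack(B, G) → towers=[D/C; G/B; H/E/A/F] holding=-
       stack(B, F) → towers=[D/C; G; H/E/A/F/B] holding=-
       stack(B, C) → towers=[D/C/B; G; H/E/A/F] holding=-
none of the 4 applicable actions match → impossible

impossible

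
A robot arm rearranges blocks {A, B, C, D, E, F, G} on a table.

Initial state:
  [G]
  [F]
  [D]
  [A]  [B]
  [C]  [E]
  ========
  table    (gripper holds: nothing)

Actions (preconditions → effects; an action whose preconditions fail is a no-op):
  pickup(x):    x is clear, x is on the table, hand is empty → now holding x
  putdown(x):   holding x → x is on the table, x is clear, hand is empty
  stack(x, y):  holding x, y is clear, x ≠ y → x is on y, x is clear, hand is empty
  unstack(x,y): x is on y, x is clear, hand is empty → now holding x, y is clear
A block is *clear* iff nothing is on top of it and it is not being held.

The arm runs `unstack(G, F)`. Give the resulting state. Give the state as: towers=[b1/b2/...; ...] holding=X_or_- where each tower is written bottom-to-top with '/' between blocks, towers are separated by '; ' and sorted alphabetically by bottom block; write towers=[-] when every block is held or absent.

before: towers=[C/A/D/F/G; E/B] holding=-
pre[unstack(G, F)]: on(G,F) yes, clear(G) yes, handempty yes
all met → apply unstack(G, F)
after:  towers=[C/A/D/F; E/B] holding=G

towers=[C/A/D/F; E/B] holding=G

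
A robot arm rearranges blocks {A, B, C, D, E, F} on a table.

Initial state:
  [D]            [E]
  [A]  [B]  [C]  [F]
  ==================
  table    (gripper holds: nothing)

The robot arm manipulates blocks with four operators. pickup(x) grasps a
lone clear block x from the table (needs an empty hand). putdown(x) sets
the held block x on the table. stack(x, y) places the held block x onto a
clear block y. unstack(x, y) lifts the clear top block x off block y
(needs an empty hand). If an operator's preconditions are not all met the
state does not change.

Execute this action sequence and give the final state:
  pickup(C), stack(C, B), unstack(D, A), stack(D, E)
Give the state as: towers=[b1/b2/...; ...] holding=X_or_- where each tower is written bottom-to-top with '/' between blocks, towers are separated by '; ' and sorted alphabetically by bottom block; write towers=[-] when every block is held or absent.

towers=[A; B/C; F/E/D] holding=-

step 1 (pickup(C)): towers=[A/D; B; F/E] holding=C
step 2 (stack(C, B)): towers=[A/D; B/C; F/E] holding=-
step 3 (unstack(D, A)): towers=[A; B/C; F/E] holding=D
step 4 (stack(D, E)): towers=[A; B/C; F/E/D] holding=-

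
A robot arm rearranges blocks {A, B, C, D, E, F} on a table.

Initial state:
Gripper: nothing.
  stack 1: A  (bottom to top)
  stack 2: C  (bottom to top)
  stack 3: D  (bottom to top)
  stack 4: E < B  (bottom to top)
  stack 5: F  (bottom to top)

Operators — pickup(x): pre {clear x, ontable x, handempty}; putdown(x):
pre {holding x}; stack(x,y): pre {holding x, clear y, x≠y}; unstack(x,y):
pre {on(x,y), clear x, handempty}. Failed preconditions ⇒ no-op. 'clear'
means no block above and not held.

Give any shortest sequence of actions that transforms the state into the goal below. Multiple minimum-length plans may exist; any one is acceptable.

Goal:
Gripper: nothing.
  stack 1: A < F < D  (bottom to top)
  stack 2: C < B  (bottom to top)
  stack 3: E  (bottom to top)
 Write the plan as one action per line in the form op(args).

step 1 (unstack(B, E)): towers=[A; C; D; E; F] holding=B
step 2 (stack(B, C)): towers=[A; C/B; D; E; F] holding=-
step 3 (pickup(F)): towers=[A; C/B; D; E] holding=F
step 4 (stack(F, A)): towers=[A/F; C/B; D; E] holding=-
step 5 (pickup(D)): towers=[A/F; C/B; E] holding=D
step 6 (stack(D, F)): towers=[A/F/D; C/B; E] holding=-
goal check: towers=[A/F/D; C/B; E] holding=- — reached (length 6, optimal by BFS)

unstack(B, E)
stack(B, C)
pickup(F)
stack(F, A)
pickup(D)
stack(D, F)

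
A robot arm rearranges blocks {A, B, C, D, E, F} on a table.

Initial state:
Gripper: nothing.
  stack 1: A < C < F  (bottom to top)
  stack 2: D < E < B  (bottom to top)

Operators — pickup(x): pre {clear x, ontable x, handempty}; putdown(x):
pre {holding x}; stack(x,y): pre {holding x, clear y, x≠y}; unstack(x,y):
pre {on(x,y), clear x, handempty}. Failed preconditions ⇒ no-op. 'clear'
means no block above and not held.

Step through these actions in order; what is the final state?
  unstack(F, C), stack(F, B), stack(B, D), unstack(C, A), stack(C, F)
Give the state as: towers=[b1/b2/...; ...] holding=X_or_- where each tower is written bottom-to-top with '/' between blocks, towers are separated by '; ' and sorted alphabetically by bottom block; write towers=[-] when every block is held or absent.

step 1 (unstack(F, C)): towers=[A/C; D/E/B] holding=F
step 2 (stack(F, B)): towers=[A/C; D/E/B/F] holding=-
step 3 (stack(B, D)) [no-op]: towers=[A/C; D/E/B/F] holding=-
step 4 (unstack(C, A)): towers=[A; D/E/B/F] holding=C
step 5 (stack(C, F)): towers=[A; D/E/B/F/C] holding=-

towers=[A; D/E/B/F/C] holding=-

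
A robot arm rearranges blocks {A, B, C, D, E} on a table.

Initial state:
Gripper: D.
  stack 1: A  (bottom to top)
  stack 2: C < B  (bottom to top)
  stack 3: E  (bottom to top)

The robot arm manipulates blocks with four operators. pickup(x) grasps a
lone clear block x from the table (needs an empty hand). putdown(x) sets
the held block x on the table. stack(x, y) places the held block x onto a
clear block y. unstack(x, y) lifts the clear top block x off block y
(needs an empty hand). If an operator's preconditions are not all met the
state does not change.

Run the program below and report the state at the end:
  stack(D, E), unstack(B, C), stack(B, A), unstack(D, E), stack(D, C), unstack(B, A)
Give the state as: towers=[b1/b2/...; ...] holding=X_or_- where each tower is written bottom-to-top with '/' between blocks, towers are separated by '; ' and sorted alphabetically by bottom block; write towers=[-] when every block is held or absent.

step 1 (stack(D, E)): towers=[A; C/B; E/D] holding=-
step 2 (unstack(B, C)): towers=[A; C; E/D] holding=B
step 3 (stack(B, A)): towers=[A/B; C; E/D] holding=-
step 4 (unstack(D, E)): towers=[A/B; C; E] holding=D
step 5 (stack(D, C)): towers=[A/B; C/D; E] holding=-
step 6 (unstack(B, A)): towers=[A; C/D; E] holding=B

towers=[A; C/D; E] holding=B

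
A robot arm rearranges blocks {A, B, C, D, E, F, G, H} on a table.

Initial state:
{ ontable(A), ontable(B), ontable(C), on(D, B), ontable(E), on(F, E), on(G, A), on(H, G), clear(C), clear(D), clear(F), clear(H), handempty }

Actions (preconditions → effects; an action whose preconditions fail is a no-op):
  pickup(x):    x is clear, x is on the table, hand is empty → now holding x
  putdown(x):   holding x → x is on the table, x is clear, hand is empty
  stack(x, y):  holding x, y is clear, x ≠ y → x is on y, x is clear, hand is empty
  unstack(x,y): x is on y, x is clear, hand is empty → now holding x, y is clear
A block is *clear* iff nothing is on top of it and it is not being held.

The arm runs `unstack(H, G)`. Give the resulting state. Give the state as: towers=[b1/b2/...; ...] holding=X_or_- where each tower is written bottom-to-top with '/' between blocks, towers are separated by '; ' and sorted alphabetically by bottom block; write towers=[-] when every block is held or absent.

before: towers=[A/G/H; B/D; C; E/F] holding=-
pre[unstack(H, G)]: on(H,G) ✓, clear(H) ✓, handempty ✓
all met → apply unstack(H, G)
after:  towers=[A/G; B/D; C; E/F] holding=H

towers=[A/G; B/D; C; E/F] holding=H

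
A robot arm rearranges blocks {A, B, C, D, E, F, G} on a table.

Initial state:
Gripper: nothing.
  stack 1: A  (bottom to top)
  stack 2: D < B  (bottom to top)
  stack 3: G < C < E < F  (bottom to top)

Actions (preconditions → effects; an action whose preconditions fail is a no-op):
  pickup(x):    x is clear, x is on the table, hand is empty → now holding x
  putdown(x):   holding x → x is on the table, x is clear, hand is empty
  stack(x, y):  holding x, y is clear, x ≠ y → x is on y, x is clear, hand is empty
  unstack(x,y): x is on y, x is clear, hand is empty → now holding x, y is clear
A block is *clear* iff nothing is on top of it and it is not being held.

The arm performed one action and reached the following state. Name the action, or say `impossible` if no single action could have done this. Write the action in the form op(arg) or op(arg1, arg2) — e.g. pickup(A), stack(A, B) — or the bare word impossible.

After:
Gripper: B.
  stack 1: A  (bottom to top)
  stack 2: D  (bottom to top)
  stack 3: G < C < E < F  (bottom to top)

unstack(B, D)

target: towers=[A; D; G/C/E/F] holding=B
     unstack(B, D) → towers=[A; D; G/C/E/F] holding=B  ← match
     unstack(F, E) → towers=[A; D/B; G/C/E] holding=F
         pickup(A) → towers=[D/B; G/C/E/F] holding=A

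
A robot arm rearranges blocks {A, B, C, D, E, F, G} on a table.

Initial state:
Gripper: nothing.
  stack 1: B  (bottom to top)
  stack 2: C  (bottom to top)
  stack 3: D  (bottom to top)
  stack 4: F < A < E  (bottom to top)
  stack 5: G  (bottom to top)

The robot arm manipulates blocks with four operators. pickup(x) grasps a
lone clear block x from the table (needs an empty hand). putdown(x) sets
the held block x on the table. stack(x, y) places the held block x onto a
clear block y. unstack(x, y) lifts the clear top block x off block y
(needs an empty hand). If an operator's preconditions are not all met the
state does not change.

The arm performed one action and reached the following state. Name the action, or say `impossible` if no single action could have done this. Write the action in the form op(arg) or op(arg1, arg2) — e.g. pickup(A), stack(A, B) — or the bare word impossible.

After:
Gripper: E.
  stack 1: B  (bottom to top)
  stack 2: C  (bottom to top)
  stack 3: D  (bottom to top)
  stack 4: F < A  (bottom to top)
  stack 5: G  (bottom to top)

target: towers=[B; C; D; F/A; G] holding=E
         pickup(B) → towers=[C; D; F/A/E; G] holding=B
         pickup(G) → towers=[B; C; D; F/A/E] holding=G
         pickup(D) → towers=[B; C; F/A/E; G] holding=D
     unstack(E, A) → towers=[B; C; D; F/A; G] holding=E  ← match
         pickup(C) → towers=[B; D; F/A/E; G] holding=C

unstack(E, A)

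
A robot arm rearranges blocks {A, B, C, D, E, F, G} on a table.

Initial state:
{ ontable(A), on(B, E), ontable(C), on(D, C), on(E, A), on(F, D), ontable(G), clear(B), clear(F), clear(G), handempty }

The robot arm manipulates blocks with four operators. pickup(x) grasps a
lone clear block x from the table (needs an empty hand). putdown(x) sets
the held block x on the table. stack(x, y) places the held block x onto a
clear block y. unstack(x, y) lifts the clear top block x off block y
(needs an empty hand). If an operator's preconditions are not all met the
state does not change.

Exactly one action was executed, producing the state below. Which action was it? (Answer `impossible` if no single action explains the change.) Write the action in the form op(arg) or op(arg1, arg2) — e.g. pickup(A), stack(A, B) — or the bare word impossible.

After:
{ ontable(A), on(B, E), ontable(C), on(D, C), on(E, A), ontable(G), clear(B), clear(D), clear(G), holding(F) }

target: towers=[A/E/B; C/D; G] holding=F
     unstack(B, E) → towers=[A/E; C/D/F; G] holding=B
     unstack(F, D) → towers=[A/E/B; C/D; G] holding=F  ← match
         pickup(G) → towers=[A/E/B; C/D/F] holding=G

unstack(F, D)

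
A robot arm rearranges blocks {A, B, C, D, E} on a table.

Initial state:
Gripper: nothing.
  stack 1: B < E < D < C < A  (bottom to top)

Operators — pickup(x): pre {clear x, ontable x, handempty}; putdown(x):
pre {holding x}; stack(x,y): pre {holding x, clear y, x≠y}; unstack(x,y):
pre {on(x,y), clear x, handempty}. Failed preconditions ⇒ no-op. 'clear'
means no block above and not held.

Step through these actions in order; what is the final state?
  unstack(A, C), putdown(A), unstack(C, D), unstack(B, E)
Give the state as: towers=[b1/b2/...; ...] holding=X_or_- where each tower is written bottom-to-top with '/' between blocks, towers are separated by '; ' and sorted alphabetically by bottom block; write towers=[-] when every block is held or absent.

towers=[A; B/E/D] holding=C

step 1 (unstack(A, C)): towers=[B/E/D/C] holding=A
step 2 (putdown(A)): towers=[A; B/E/D/C] holding=-
step 3 (unstack(C, D)): towers=[A; B/E/D] holding=C
step 4 (unstack(B, E)) [no-op]: towers=[A; B/E/D] holding=C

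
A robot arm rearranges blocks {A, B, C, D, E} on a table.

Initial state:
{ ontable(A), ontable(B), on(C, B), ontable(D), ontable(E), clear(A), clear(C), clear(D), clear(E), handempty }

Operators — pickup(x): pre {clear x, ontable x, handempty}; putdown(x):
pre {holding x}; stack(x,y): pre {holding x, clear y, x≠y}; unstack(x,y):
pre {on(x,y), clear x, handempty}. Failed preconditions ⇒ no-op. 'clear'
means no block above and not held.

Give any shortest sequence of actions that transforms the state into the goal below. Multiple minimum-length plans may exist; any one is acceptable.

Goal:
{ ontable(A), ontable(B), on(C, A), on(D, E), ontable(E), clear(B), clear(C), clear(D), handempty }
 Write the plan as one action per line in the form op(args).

step 1 (pickup(D)): towers=[A; B/C; E] holding=D
step 2 (stack(D, E)): towers=[A; B/C; E/D] holding=-
step 3 (unstack(C, B)): towers=[A; B; E/D] holding=C
step 4 (stack(C, A)): towers=[A/C; B; E/D] holding=-
goal check: towers=[A/C; B; E/D] holding=- — reached (length 4, optimal by BFS)

pickup(D)
stack(D, E)
unstack(C, B)
stack(C, A)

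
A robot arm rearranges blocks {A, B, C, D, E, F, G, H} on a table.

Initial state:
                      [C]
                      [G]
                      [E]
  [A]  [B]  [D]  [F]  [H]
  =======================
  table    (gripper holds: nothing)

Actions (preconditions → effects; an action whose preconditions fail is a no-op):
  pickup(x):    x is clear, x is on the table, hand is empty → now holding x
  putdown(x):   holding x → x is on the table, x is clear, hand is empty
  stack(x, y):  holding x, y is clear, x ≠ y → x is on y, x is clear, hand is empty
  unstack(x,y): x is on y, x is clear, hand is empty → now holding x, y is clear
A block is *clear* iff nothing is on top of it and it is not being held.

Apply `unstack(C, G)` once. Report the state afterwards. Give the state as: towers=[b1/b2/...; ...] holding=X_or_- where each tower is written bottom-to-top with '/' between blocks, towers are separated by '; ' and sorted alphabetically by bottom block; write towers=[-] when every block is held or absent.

towers=[A; B; D; F; H/E/G] holding=C

before: towers=[A; B; D; F; H/E/G/C] holding=-
pre[unstack(C, G)]: on(C,G) yes, clear(C) yes, handempty yes
all met → apply unstack(C, G)
after:  towers=[A; B; D; F; H/E/G] holding=C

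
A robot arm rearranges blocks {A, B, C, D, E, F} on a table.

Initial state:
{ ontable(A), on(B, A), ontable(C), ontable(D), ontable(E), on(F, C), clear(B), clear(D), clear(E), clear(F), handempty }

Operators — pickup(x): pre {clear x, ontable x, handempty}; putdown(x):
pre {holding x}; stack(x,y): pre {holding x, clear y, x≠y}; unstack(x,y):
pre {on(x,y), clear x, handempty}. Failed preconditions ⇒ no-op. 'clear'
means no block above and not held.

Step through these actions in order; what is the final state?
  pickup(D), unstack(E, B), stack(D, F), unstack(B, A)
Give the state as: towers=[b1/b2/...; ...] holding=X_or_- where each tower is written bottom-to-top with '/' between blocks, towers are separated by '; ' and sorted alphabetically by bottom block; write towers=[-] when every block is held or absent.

step 1 (pickup(D)): towers=[A/B; C/F; E] holding=D
step 2 (unstack(E, B)) [no-op]: towers=[A/B; C/F; E] holding=D
step 3 (stack(D, F)): towers=[A/B; C/F/D; E] holding=-
step 4 (unstack(B, A)): towers=[A; C/F/D; E] holding=B

towers=[A; C/F/D; E] holding=B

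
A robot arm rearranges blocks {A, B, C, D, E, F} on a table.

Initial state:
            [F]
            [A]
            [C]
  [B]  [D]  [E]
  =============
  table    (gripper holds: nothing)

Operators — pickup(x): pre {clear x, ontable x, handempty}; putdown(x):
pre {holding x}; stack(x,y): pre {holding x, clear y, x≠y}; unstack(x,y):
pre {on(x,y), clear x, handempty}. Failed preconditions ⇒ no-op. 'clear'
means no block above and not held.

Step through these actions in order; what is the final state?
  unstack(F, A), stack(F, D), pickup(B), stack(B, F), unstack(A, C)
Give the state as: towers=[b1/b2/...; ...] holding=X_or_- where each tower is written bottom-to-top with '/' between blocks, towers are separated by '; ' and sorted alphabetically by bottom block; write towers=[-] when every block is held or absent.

step 1 (unstack(F, A)): towers=[B; D; E/C/A] holding=F
step 2 (stack(F, D)): towers=[B; D/F; E/C/A] holding=-
step 3 (pickup(B)): towers=[D/F; E/C/A] holding=B
step 4 (stack(B, F)): towers=[D/F/B; E/C/A] holding=-
step 5 (unstack(A, C)): towers=[D/F/B; E/C] holding=A

towers=[D/F/B; E/C] holding=A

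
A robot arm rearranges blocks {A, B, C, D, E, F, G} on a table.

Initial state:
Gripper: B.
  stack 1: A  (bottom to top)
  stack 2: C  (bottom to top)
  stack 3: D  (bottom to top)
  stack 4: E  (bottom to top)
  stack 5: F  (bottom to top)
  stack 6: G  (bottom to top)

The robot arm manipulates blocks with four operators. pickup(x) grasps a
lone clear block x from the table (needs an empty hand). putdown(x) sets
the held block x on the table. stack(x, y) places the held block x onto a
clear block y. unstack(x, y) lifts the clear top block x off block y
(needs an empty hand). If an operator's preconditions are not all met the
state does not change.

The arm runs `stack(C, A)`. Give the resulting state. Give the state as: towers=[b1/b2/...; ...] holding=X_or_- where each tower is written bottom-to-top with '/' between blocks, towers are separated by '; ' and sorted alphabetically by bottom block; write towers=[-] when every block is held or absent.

before: towers=[A; C; D; E; F; G] holding=B
pre[stack(C, A)]: holding(C) fail, clear(A) ok, C≠A ok
holding(C) unmet → stack(C, A) is a no-op
after:  towers=[A; C; D; E; F; G] holding=B

towers=[A; C; D; E; F; G] holding=B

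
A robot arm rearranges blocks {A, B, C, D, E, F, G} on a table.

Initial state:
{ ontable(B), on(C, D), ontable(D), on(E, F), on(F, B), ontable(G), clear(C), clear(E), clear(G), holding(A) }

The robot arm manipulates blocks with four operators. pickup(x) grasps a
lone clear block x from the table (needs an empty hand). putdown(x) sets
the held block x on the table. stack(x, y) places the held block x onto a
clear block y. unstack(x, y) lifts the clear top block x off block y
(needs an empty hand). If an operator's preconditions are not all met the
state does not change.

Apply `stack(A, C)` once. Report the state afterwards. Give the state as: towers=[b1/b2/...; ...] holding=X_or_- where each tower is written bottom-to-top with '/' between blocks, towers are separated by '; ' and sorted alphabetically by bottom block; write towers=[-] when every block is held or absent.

before: towers=[B/F/E; D/C; G] holding=A
pre[stack(A, C)]: holding(A) yes, clear(C) yes, A≠C yes
all met → apply stack(A, C)
after:  towers=[B/F/E; D/C/A; G] holding=-

towers=[B/F/E; D/C/A; G] holding=-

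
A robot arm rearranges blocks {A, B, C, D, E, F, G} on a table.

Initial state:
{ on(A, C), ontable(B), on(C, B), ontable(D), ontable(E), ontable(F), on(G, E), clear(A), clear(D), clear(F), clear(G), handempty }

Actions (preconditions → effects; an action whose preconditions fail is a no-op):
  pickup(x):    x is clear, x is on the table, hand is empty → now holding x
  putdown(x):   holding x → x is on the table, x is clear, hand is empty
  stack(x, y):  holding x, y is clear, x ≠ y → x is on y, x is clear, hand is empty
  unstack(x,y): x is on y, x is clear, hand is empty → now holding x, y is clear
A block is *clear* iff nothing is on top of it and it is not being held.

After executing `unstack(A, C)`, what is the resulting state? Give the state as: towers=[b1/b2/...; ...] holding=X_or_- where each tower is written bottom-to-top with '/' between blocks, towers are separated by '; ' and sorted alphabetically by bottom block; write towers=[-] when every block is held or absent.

before: towers=[B/C/A; D; E/G; F] holding=-
pre[unstack(A, C)]: on(A,C) ✓, clear(A) ✓, handempty ✓
all met → apply unstack(A, C)
after:  towers=[B/C; D; E/G; F] holding=A

towers=[B/C; D; E/G; F] holding=A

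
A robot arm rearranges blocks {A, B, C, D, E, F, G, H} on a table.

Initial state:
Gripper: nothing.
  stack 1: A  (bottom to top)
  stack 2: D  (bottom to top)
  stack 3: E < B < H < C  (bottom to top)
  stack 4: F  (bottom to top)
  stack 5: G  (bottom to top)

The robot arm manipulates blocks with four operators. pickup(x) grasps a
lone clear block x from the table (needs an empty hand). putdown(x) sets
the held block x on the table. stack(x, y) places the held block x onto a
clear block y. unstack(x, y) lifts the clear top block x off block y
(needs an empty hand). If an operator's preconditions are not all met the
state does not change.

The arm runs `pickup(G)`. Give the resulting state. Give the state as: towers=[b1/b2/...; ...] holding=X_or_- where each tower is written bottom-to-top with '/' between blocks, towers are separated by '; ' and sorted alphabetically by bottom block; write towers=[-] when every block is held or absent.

towers=[A; D; E/B/H/C; F] holding=G

before: towers=[A; D; E/B/H/C; F; G] holding=-
pre[pickup(G)]: clear(G) yes, ontable(G) yes, handempty yes
all met → apply pickup(G)
after:  towers=[A; D; E/B/H/C; F] holding=G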